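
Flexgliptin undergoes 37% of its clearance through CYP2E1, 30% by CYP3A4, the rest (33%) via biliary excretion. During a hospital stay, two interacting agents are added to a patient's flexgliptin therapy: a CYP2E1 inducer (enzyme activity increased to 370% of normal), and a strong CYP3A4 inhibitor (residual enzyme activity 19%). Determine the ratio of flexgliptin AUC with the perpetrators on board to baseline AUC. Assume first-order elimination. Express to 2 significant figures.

0.57

CYP2E1: 0.37 × 3.7 = 1.369
CYP3A4: 0.3 × 0.19 = 0.057
Other: 0.33 (unchanged)
Relative clearance = 1.369 + 0.057 + 0.33 = 1.756.
Because AUC varies inversely with clearance, the combined effect is 1 / 1.756 = 0.57.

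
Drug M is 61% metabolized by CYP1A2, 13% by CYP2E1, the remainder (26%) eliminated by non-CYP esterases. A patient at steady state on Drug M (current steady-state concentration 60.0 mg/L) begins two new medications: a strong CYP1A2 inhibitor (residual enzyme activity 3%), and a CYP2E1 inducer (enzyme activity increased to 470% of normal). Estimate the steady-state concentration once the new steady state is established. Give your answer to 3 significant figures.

67.5 mg/L

The CYP1A2 pathway (61% of clearance) drops to 0.03× activity: 0.61 × 0.03 = 0.0183.
The CYP2E1 pathway (13% of clearance) increases to 4.7× activity: 0.13 × 4.7 = 0.611.
Non-CYP routes (26%) are unchanged.
CL_new/CL_old = 0.0183 + 0.611 + 0.26 = 0.8893.
Dividing the baseline by the relative clearance: 60.0 / 0.8893 = 67.5 mg/L.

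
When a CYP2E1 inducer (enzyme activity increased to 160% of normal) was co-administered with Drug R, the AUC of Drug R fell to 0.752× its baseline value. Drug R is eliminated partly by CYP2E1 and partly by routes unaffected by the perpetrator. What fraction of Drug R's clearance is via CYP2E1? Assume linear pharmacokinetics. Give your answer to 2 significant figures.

0.55

Write x for the fraction cleared via CYP2E1. The observed AUC change means clearance rose to 1/0.752 = 1.33 of baseline.
Setting x·1.6 + (1 − x) = 1.33 and solving: x = (1.33 − 1)/(1.6 − 1) = 0.55.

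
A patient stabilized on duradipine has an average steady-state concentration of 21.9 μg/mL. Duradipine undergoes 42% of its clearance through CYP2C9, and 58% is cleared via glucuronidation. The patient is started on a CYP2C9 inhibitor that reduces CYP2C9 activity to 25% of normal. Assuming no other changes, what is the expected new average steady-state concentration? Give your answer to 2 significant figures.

CYP2C9: 0.42 × 0.25 = 0.105
Other: 0.58 (unchanged)
CL_new/CL_old = 0.105 + 0.58 = 0.685.
Average steady-state concentration ∝ 1/CL, so new value = 21.9 / 0.685 = 32 μg/mL.

32 μg/mL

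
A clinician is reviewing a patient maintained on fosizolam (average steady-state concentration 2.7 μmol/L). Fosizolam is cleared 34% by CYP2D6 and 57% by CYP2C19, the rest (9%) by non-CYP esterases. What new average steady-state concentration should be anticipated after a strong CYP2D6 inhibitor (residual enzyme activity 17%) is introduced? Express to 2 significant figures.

CYP2D6: 0.34 × 0.17 = 0.0578
CYP2C19: 0.57 (unchanged)
Other: 0.09 (unchanged)
Relative clearance = 0.0578 + 0.57 + 0.09 = 0.7178.
With dosing unchanged, average steady-state concentration scales as 1/CL: 2.7 / 0.7178 = 3.8 μmol/L.

3.8 μmol/L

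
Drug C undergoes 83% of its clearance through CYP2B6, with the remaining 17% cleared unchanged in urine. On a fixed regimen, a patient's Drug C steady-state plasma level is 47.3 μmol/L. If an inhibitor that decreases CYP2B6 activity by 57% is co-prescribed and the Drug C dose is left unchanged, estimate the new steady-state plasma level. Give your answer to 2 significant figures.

The CYP2B6 pathway (83% of clearance) drops to 0.43× activity: 0.83 × 0.43 = 0.3569.
The remaining 17% of clearance is unaffected.
New clearance relative to baseline: 0.3569 + 0.17 = 0.5269.
Steady-state plasma level ∝ 1/CL, so new value = 47.3 / 0.5269 = 90 μmol/L.

90 μmol/L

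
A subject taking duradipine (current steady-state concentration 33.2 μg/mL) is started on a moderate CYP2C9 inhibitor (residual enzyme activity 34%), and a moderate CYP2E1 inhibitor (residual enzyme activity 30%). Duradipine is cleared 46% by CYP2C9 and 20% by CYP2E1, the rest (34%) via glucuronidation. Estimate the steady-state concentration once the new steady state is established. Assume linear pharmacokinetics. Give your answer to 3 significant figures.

CYP2C9: 0.46 × 0.34 = 0.1564
CYP2E1: 0.2 × 0.3 = 0.06
Other: 0.34 (unchanged)
Relative clearance = 0.1564 + 0.06 + 0.34 = 0.5564.
Dividing the baseline by the relative clearance: 33.2 / 0.5564 = 59.7 μg/mL.

59.7 μg/mL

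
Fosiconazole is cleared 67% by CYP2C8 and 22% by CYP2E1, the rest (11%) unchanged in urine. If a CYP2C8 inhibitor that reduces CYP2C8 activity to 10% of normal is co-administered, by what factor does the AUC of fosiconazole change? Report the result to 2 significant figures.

2.5

The CYP2C8 pathway (67% of clearance) drops to 0.1× activity: 0.67 × 0.1 = 0.067.
CYP2E1 (22%) and the residual 11% are unaffected.
New clearance relative to baseline: 0.067 + 0.22 + 0.11 = 0.397.
Since AUC ∝ 1/CL, the ratio is 1 / 0.397 = 2.5.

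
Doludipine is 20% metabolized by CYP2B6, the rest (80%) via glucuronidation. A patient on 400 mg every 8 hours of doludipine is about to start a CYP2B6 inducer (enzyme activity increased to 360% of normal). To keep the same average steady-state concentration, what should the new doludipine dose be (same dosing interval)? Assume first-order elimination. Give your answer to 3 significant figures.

608 mg

The CYP2B6 pathway (20% of clearance) rises to 3.6× activity: 0.2 × 3.6 = 0.72.
The remaining 80% of clearance is unaffected.
Relative clearance = 0.72 + 0.8 = 1.52.
Exposure is unchanged when dose changes in proportion to clearance. New dose = 400 mg × 1.52 = 608 mg.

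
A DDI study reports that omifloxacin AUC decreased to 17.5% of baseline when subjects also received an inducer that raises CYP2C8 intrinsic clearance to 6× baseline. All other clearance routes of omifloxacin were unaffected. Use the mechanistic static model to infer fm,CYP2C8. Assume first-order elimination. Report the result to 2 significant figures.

0.94

Write x for the fraction cleared via CYP2C8. The observed AUC change means clearance rose to 1/0.175 = 5.714 of baseline.
Only the CYP2C8 route changed, so 5.714 = x·6 + (1 − x), giving x = 0.94.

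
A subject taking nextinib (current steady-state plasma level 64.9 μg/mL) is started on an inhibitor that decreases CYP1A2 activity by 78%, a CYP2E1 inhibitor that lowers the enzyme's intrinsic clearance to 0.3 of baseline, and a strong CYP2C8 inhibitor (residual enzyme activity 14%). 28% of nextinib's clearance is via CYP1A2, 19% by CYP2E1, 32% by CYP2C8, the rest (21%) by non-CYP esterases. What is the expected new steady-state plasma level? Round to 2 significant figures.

CYP1A2: 0.28 × 0.22 = 0.0616
CYP2E1: 0.19 × 0.3 = 0.057
CYP2C8: 0.32 × 0.14 = 0.0448
Other: 0.21 (unchanged)
New clearance relative to baseline: 0.0616 + 0.057 + 0.0448 + 0.21 = 0.3734.
New steady-state plasma level = 64.9 / 0.3734 = 1.7 × 10² μg/mL (concentration scales inversely with clearance).

1.7 × 10² μg/mL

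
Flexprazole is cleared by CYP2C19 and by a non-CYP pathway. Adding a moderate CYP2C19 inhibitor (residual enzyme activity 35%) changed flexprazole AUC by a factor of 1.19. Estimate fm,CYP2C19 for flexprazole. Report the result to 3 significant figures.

0.246

CL'/CL = 1 / 1.19 = 0.8403
0.35·fm + (1 − fm) = 0.8403
fm = (0.8403 − 1) / (0.35 − 1) = 0.246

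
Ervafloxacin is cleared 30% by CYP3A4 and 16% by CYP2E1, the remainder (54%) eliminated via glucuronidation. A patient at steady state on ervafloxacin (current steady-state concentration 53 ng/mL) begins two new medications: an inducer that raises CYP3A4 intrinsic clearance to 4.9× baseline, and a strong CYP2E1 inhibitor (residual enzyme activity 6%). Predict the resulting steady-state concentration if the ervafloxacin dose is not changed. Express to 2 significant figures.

The CYP3A4 pathway (30% of clearance) is boosted to 4.9× activity: 0.3 × 4.9 = 1.47.
The CYP2E1 pathway (16% of clearance) falls to 0.06× activity: 0.16 × 0.06 = 0.0096.
The remaining 54% of clearance is unaffected.
New clearance relative to baseline: 1.47 + 0.0096 + 0.54 = 2.0196.
Steady-state concentration ∝ 1/CL: new value = 53 / 2.0196 = 26 ng/mL.

26 ng/mL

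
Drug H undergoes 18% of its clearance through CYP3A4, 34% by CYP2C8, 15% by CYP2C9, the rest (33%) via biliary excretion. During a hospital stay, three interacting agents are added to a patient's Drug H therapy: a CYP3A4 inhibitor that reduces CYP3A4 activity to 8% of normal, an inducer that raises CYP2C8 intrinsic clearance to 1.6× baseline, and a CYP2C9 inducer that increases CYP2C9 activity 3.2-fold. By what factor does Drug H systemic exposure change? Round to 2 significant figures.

CYP3A4: 0.18 × 0.08 = 0.0144
CYP2C8: 0.34 × 1.6 = 0.544
CYP2C9: 0.15 × 3.2 = 0.48
Other: 0.33 (unchanged)
New clearance relative to baseline: 0.0144 + 0.544 + 0.48 + 0.33 = 1.3684.
Because systemic exposure varies inversely with clearance, the combined effect is 1 / 1.3684 = 0.73.

0.73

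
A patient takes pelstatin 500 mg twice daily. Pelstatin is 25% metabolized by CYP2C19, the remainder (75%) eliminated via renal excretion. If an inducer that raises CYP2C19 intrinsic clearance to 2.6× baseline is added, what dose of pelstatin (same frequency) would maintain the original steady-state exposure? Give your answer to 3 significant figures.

700 mg

CYP2C19: 0.25 × 2.6 = 0.65
Other: 0.75 (unchanged)
New clearance relative to baseline: 0.65 + 0.75 = 1.4.
Exposure is unchanged when dose changes in proportion to clearance. New dose = 500 mg × 1.4 = 700 mg.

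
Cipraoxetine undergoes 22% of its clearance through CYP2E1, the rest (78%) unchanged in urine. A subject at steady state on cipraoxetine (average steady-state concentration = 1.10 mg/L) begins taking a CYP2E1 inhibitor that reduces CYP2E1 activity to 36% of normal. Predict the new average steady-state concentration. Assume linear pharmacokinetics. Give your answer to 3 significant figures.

CYP2E1: 0.22 × 0.36 = 0.0792
Other: 0.78 (unchanged)
Relative clearance = 0.0792 + 0.78 = 0.8592.
With dosing unchanged, average steady-state concentration scales as 1/CL: 1.10 / 0.8592 = 1.28 mg/L.

1.28 mg/L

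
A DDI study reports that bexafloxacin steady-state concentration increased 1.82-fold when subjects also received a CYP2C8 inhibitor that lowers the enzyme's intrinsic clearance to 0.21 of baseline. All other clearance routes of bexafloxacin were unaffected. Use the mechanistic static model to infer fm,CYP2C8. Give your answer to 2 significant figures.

0.57

CL'/CL = 1 / 1.82 = 0.5495
0.21·fm + (1 − fm) = 0.5495
fm = (0.5495 − 1) / (0.21 − 1) = 0.57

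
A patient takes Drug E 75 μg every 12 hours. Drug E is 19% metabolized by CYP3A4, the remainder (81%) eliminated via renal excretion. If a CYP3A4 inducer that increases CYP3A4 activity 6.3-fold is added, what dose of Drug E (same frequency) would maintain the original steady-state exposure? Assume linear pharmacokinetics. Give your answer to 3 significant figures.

151 μg

The CYP3A4 pathway (19% of clearance) is boosted to 6.3× activity: 0.19 × 6.3 = 1.197.
Non-CYP routes (81%) are unchanged.
New clearance relative to baseline: 1.197 + 0.81 = 2.007.
Exposure is unchanged when dose changes in proportion to clearance. New dose = 75 μg × 2.007 = 151 μg.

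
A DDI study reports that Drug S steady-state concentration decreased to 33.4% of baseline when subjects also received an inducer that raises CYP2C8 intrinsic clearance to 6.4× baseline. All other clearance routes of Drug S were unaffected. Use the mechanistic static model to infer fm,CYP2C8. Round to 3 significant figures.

0.369

Let fm be the CYP2C8 fraction. New clearance relative to baseline = fm × 6.4 + (1 − fm).
Steady-state concentration ratio = 1 / (new CL fraction), so new CL fraction = 1 / 0.334 = 2.994.
fm × 6.4 + 1 − fm = 2.994  ⇒  fm × (6.4 − 1) = 1.994  ⇒  fm = 0.369.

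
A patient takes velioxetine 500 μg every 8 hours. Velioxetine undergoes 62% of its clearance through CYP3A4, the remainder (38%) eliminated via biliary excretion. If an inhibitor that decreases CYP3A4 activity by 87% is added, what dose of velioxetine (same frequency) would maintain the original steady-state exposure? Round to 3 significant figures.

230 μg

The CYP3A4 pathway (62% of clearance) falls to 0.13× activity: 0.62 × 0.13 = 0.0806.
Non-CYP routes (38%) are unchanged.
New clearance relative to baseline: 0.0806 + 0.38 = 0.4606.
Css,avg = (dose rate)/CL, so holding Css fixed requires dose ∝ CL: 500 × 0.4606 = 230 μg.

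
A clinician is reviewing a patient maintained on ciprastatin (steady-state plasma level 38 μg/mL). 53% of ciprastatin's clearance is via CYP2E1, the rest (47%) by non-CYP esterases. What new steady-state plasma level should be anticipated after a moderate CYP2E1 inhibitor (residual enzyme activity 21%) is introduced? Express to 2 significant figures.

CYP2E1: 0.53 × 0.21 = 0.1113
Other: 0.47 (unchanged)
Relative clearance = 0.1113 + 0.47 = 0.5813.
New steady-state plasma level = baseline ÷ relative clearance = 38 / 0.5813 = 65 μg/mL.

65 μg/mL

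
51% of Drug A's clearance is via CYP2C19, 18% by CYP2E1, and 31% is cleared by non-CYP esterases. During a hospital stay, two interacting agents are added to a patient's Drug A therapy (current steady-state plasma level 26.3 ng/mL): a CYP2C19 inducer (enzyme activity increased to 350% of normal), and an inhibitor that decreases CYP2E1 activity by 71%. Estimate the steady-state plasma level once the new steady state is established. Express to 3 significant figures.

12.2 ng/mL

The CYP2C19 pathway (51% of clearance) is boosted to 3.5× activity: 0.51 × 3.5 = 1.785.
The CYP2E1 pathway (18% of clearance) drops to 0.29× activity: 0.18 × 0.29 = 0.0522.
Non-CYP routes (31%) are unchanged.
Relative clearance = 1.785 + 0.0522 + 0.31 = 2.1472.
New steady-state plasma level = 26.3 / 2.1472 = 12.2 ng/mL (concentration scales inversely with clearance).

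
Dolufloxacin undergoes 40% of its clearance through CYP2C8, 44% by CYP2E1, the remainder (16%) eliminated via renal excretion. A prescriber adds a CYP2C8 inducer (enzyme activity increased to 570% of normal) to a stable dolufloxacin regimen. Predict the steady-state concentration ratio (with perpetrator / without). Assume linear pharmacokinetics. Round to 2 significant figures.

CYP2C8: 0.4 × 5.7 = 2.28
CYP2E1: 0.44 (unchanged)
Other: 0.16 (unchanged)
New clearance relative to baseline: 2.28 + 0.44 + 0.16 = 2.88.
Steady-state concentration ratio = CL_old/CL_new = 1 / 2.88 = 0.35.

0.35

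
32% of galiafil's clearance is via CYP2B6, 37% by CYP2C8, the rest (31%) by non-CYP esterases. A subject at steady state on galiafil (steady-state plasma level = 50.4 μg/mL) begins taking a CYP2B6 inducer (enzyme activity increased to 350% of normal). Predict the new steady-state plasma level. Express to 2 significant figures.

28 μg/mL

CYP2B6: 0.32 × 3.5 = 1.12
CYP2C8: 0.37 (unchanged)
Other: 0.31 (unchanged)
Relative clearance = 1.12 + 0.37 + 0.31 = 1.8.
New steady-state plasma level = baseline ÷ relative clearance = 50.4 / 1.8 = 28 μg/mL.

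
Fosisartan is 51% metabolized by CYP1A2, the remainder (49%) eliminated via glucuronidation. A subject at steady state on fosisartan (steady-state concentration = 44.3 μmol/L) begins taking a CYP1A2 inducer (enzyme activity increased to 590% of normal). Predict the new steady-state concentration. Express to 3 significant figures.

CYP1A2: 0.51 × 5.9 = 3.009
Other: 0.49 (unchanged)
New clearance relative to baseline: 3.009 + 0.49 = 3.499.
With dosing unchanged, steady-state concentration scales as 1/CL: 44.3 / 3.499 = 12.7 μmol/L.

12.7 μmol/L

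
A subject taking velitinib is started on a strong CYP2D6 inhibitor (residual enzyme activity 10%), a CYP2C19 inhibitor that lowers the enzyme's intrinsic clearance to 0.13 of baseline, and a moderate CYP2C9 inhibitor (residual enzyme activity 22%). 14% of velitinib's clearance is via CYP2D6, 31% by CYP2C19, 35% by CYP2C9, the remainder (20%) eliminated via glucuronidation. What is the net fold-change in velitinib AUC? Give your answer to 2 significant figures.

3.0

The CYP2D6 pathway (14% of clearance) is reduced to 0.1× activity: 0.14 × 0.1 = 0.014.
The CYP2C19 pathway (31% of clearance) drops to 0.13× activity: 0.31 × 0.13 = 0.0403.
The CYP2C9 pathway (35% of clearance) falls to 0.22× activity: 0.35 × 0.22 = 0.077.
Non-CYP routes (20%) are unchanged.
CL_new/CL_old = 0.014 + 0.0403 + 0.077 + 0.2 = 0.3313.
Net AUC ratio = 1 / 0.3313 = 3.0.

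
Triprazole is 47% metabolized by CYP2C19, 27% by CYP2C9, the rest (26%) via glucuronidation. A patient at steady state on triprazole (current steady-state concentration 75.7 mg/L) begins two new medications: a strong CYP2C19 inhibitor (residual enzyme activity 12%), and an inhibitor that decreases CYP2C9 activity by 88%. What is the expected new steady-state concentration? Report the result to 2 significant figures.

The CYP2C19 pathway (47% of clearance) is reduced to 0.12× activity: 0.47 × 0.12 = 0.0564.
The CYP2C9 pathway (27% of clearance) drops to 0.12× activity: 0.27 × 0.12 = 0.0324.
The remaining 26% of clearance is unaffected.
CL_new/CL_old = 0.0564 + 0.0324 + 0.26 = 0.3488.
Dividing the baseline by the relative clearance: 75.7 / 0.3488 = 2.2 × 10² mg/L.

2.2 × 10² mg/L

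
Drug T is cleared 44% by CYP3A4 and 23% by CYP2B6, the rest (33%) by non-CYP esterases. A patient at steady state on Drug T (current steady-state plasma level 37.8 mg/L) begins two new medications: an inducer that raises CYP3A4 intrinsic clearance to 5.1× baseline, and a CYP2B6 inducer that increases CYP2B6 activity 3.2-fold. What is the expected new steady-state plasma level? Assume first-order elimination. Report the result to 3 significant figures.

11.4 mg/L

CYP3A4: 0.44 × 5.1 = 2.244
CYP2B6: 0.23 × 3.2 = 0.736
Other: 0.33 (unchanged)
CL_new/CL_old = 2.244 + 0.736 + 0.33 = 3.31.
Steady-state plasma level ∝ 1/CL: new value = 37.8 / 3.31 = 11.4 mg/L.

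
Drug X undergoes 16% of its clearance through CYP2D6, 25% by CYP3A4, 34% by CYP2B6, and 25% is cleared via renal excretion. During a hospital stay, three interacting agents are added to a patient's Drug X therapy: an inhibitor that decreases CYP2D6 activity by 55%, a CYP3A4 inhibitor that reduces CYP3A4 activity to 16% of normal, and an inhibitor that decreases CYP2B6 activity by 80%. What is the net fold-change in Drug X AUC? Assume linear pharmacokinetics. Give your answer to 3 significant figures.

The CYP2D6 pathway (16% of clearance) is reduced to 0.45× activity: 0.16 × 0.45 = 0.072.
The CYP3A4 pathway (25% of clearance) drops to 0.16× activity: 0.25 × 0.16 = 0.04.
The CYP2B6 pathway (34% of clearance) is reduced to 0.2× activity: 0.34 × 0.2 = 0.068.
The remaining 25% of clearance is unaffected.
CL_new/CL_old = 0.072 + 0.04 + 0.068 + 0.25 = 0.43.
Net AUC ratio = 1 / 0.43 = 2.33.

2.33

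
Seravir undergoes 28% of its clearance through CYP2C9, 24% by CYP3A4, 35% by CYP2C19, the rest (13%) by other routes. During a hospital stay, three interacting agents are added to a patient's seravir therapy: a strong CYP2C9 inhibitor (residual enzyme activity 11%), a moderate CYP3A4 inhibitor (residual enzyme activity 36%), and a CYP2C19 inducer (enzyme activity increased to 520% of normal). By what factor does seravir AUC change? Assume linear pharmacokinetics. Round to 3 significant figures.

CYP2C9: 0.28 × 0.11 = 0.0308
CYP3A4: 0.24 × 0.36 = 0.0864
CYP2C19: 0.35 × 5.2 = 1.82
Other: 0.13 (unchanged)
Relative clearance = 0.0308 + 0.0864 + 1.82 + 0.13 = 2.0672.
Because AUC varies inversely with clearance, the combined effect is 1 / 2.0672 = 0.484.

0.484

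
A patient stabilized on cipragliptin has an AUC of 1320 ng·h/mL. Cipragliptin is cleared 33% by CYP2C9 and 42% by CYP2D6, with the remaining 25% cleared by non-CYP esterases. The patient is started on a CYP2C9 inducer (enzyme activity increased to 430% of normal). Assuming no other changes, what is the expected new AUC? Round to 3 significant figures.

The CYP2C9 pathway (33% of clearance) rises to 4.3× activity: 0.33 × 4.3 = 1.419.
CYP2D6 (42%) and the residual 25% are unaffected.
Relative clearance = 1.419 + 0.42 + 0.25 = 2.089.
AUC ∝ 1/CL, so new value = 1320 / 2.089 = 632 ng·h/mL.

632 ng·h/mL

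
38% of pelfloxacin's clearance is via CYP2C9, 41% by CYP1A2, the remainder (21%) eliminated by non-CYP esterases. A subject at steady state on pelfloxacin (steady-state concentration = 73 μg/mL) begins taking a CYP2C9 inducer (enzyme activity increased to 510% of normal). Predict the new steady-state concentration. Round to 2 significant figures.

29 μg/mL

CYP2C9: 0.38 × 5.1 = 1.938
CYP1A2: 0.41 (unchanged)
Other: 0.21 (unchanged)
Relative clearance = 1.938 + 0.41 + 0.21 = 2.558.
Steady-state concentration ∝ 1/CL, so new value = 73 / 2.558 = 29 μg/mL.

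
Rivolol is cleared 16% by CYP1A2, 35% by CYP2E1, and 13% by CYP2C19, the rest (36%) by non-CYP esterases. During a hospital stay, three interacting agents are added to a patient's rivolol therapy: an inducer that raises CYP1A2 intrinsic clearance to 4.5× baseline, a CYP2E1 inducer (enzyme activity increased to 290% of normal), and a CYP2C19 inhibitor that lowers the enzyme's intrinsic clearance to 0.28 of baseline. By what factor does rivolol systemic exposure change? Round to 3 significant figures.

0.469

CYP1A2: 0.16 × 4.5 = 0.72
CYP2E1: 0.35 × 2.9 = 1.015
CYP2C19: 0.13 × 0.28 = 0.0364
Other: 0.36 (unchanged)
New clearance relative to baseline: 0.72 + 1.015 + 0.0364 + 0.36 = 2.1314.
Net systemic exposure ratio = 1 / 2.1314 = 0.469.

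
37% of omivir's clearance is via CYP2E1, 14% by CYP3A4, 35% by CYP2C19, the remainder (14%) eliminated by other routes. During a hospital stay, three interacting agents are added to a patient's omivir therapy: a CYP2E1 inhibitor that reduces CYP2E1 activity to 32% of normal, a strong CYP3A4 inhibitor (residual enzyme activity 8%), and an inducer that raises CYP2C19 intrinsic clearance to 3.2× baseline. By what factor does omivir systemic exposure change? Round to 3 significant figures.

0.720

The CYP2E1 pathway (37% of clearance) is reduced to 0.32× activity: 0.37 × 0.32 = 0.1184.
The CYP3A4 pathway (14% of clearance) is reduced to 0.08× activity: 0.14 × 0.08 = 0.0112.
The CYP2C19 pathway (35% of clearance) rises to 3.2× activity: 0.35 × 3.2 = 1.12.
The remaining 14% of clearance is unaffected.
New clearance relative to baseline: 0.1184 + 0.0112 + 1.12 + 0.14 = 1.3896.
Systemic exposure ∝ 1/CL: fold-change = 1 / 1.3896 = 0.720.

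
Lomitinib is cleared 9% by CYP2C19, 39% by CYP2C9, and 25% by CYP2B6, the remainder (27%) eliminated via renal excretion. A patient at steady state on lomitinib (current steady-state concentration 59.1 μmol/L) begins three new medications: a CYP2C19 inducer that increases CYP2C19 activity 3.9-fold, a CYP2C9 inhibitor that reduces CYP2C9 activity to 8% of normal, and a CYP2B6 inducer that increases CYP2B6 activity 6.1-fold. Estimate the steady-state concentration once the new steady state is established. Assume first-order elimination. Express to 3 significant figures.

27.1 μmol/L

The CYP2C19 pathway (9% of clearance) rises to 3.9× activity: 0.09 × 3.9 = 0.351.
The CYP2C9 pathway (39% of clearance) drops to 0.08× activity: 0.39 × 0.08 = 0.0312.
The CYP2B6 pathway (25% of clearance) increases to 6.1× activity: 0.25 × 6.1 = 1.525.
The remaining 27% of clearance is unaffected.
CL_new/CL_old = 0.351 + 0.0312 + 1.525 + 0.27 = 2.1772.
New steady-state concentration = 59.1 / 2.1772 = 27.1 μmol/L (concentration scales inversely with clearance).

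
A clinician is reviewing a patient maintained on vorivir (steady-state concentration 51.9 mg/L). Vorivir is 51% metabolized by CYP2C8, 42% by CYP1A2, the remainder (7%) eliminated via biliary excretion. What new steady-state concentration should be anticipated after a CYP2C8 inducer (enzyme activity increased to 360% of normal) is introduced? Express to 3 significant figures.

22.3 mg/L

The CYP2C8 pathway (51% of clearance) rises to 3.6× activity: 0.51 × 3.6 = 1.836.
CYP1A2 (42%) and the residual 7% are unaffected.
CL_new/CL_old = 1.836 + 0.42 + 0.07 = 2.326.
New steady-state concentration = baseline ÷ relative clearance = 51.9 / 2.326 = 22.3 mg/L.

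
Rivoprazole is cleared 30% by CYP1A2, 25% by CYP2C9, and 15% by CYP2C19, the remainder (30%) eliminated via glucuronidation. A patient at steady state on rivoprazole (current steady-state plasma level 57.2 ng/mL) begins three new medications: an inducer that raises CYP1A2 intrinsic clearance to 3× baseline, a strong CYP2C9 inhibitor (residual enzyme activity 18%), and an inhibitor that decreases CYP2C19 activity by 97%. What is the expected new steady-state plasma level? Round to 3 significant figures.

The CYP1A2 pathway (30% of clearance) rises to 3× activity: 0.3 × 3 = 0.9.
The CYP2C9 pathway (25% of clearance) is reduced to 0.18× activity: 0.25 × 0.18 = 0.045.
The CYP2C19 pathway (15% of clearance) drops to 0.03× activity: 0.15 × 0.03 = 0.0045.
The remaining 30% of clearance is unaffected.
CL_new/CL_old = 0.9 + 0.045 + 0.0045 + 0.3 = 1.2495.
Dividing the baseline by the relative clearance: 57.2 / 1.2495 = 45.8 ng/mL.

45.8 ng/mL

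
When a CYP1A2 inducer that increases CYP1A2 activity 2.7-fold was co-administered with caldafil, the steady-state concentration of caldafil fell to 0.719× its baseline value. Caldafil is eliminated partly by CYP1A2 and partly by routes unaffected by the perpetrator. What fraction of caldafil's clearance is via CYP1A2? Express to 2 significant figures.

0.23

Let fm be the CYP1A2 fraction. New clearance relative to baseline = fm × 2.7 + (1 − fm).
Steady-state concentration ratio = 1 / (new CL fraction), so new CL fraction = 1 / 0.719 = 1.391.
fm × 2.7 + 1 − fm = 1.391  ⇒  fm × (2.7 − 1) = 0.3908  ⇒  fm = 0.23.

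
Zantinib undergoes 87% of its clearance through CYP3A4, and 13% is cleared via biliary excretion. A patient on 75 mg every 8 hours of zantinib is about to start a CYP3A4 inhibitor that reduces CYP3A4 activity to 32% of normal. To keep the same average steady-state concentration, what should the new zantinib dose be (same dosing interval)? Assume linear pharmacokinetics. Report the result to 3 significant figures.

30.6 mg

CYP3A4: 0.87 × 0.32 = 0.2784
Other: 0.13 (unchanged)
CL_new/CL_old = 0.2784 + 0.13 = 0.4084.
Exposure is unchanged when dose changes in proportion to clearance. New dose = 75 mg × 0.4084 = 30.6 mg.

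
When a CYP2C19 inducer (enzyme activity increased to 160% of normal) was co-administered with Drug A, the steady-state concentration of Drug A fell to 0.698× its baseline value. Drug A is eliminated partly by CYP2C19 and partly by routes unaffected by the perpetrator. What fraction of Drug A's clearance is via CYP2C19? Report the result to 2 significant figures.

Write x for the fraction cleared via CYP2C19. The observed steady-state concentration change means clearance rose to 1/0.698 = 1.433 of baseline.
Only the CYP2C19 route changed, so 1.433 = x·1.6 + (1 − x), giving x = 0.72.

0.72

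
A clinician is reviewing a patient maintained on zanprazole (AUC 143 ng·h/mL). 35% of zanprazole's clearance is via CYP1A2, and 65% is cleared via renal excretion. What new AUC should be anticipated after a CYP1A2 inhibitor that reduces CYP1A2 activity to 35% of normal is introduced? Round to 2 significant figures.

1.9 × 10² ng·h/mL

CYP1A2: 0.35 × 0.35 = 0.1225
Other: 0.65 (unchanged)
New clearance relative to baseline: 0.1225 + 0.65 = 0.7725.
New AUC = baseline ÷ relative clearance = 143 / 0.7725 = 1.9 × 10² ng·h/mL.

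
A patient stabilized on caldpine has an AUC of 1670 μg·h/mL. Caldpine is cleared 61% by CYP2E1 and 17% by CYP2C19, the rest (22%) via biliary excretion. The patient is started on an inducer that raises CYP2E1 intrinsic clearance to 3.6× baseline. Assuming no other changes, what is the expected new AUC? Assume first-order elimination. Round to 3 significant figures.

646 μg·h/mL

The CYP2E1 pathway (61% of clearance) increases to 3.6× activity: 0.61 × 3.6 = 2.196.
CYP2C19 (17%) and the residual 22% are unaffected.
Relative clearance = 2.196 + 0.17 + 0.22 = 2.586.
New AUC = baseline ÷ relative clearance = 1670 / 2.586 = 646 μg·h/mL.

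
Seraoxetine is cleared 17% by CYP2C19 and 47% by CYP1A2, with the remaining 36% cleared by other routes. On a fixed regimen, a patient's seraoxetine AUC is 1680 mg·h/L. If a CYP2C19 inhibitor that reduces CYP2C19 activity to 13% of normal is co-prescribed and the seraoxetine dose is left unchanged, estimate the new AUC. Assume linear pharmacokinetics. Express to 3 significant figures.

1.97 × 10³ mg·h/L

The CYP2C19 pathway (17% of clearance) falls to 0.13× activity: 0.17 × 0.13 = 0.0221.
CYP1A2 (47%) and the residual 36% are unaffected.
CL_new/CL_old = 0.0221 + 0.47 + 0.36 = 0.8521.
New AUC = baseline ÷ relative clearance = 1680 / 0.8521 = 1.97 × 10³ mg·h/L.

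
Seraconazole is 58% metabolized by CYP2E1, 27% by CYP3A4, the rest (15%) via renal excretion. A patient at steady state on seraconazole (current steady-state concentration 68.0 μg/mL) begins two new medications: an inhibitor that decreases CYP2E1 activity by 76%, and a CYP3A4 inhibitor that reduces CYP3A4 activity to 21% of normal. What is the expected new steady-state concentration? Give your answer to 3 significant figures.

CYP2E1: 0.58 × 0.24 = 0.1392
CYP3A4: 0.27 × 0.21 = 0.0567
Other: 0.15 (unchanged)
Relative clearance = 0.1392 + 0.0567 + 0.15 = 0.3459.
Steady-state concentration ∝ 1/CL: new value = 68.0 / 0.3459 = 197 μg/mL.

197 μg/mL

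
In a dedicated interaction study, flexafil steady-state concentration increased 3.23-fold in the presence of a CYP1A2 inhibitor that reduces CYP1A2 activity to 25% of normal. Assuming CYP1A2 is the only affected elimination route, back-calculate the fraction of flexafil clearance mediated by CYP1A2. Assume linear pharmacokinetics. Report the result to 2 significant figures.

Let x = fm,CYP1A2. Because steady-state concentration ∝ 1/CL, relative clearance fell to 1/3.23 = 0.3096.
Setting x·0.25 + (1 − x) = 0.3096 and solving: x = (0.3096 − 1)/(0.25 − 1) = 0.92.

0.92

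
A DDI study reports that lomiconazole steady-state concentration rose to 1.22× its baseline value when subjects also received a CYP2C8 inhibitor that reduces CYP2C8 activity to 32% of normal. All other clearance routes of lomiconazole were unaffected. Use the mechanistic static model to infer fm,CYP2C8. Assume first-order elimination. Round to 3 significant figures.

Let fm be the CYP2C8 fraction. New clearance relative to baseline = fm × 0.32 + (1 − fm).
Steady-state concentration ratio = 1 / (new CL fraction), so new CL fraction = 1 / 1.22 = 0.8197.
fm × 0.32 + 1 − fm = 0.8197  ⇒  fm × (0.32 − 1) = −0.1803  ⇒  fm = 0.265.

0.265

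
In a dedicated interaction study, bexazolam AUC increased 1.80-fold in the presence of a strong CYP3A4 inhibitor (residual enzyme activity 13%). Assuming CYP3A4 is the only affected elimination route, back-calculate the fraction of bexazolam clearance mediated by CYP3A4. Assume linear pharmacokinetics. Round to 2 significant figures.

0.51

CL'/CL = 1 / 1.80 = 0.5556
0.13·fm + (1 − fm) = 0.5556
fm = (0.5556 − 1) / (0.13 − 1) = 0.51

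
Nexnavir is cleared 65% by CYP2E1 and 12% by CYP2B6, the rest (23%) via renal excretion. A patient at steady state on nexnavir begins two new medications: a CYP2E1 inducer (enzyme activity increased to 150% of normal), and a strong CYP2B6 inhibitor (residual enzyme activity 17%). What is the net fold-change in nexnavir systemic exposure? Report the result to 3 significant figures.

CYP2E1: 0.65 × 1.5 = 0.975
CYP2B6: 0.12 × 0.17 = 0.0204
Other: 0.23 (unchanged)
Relative clearance = 0.975 + 0.0204 + 0.23 = 1.2254.
Systemic exposure ∝ 1/CL: fold-change = 1 / 1.2254 = 0.816.

0.816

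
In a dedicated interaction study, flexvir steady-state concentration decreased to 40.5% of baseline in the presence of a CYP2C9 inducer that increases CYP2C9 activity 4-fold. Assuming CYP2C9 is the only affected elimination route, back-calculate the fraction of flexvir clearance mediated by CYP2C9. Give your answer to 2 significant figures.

Write x for the fraction cleared via CYP2C9. The observed steady-state concentration change means clearance rose to 1/0.405 = 2.469 of baseline.
Only the CYP2C9 route changed, so 2.469 = x·4 + (1 − x), giving x = 0.49.

0.49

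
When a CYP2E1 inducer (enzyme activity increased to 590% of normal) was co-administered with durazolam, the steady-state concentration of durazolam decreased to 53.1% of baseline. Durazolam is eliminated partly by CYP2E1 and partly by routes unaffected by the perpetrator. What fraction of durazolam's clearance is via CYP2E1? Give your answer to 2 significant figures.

Call the CYP2E1 fraction fm. After the interaction, CL_new/CL_old = fm × 5.9 + (1 − fm).
Steady-state concentration ratio = 1 / (new CL fraction), so new CL fraction = 1 / 0.531 = 1.883.
fm × 5.9 + 1 − fm = 1.883  ⇒  fm × (5.9 − 1) = 0.8832  ⇒  fm = 0.18.

0.18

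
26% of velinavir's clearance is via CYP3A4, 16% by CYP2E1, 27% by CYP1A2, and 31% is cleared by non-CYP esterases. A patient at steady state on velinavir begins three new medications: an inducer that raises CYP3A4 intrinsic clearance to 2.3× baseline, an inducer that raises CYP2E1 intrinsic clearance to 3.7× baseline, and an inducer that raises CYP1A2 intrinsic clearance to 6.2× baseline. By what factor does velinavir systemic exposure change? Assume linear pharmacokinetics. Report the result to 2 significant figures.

0.32

CYP3A4: 0.26 × 2.3 = 0.598
CYP2E1: 0.16 × 3.7 = 0.592
CYP1A2: 0.27 × 6.2 = 1.674
Other: 0.31 (unchanged)
CL_new/CL_old = 0.598 + 0.592 + 1.674 + 0.31 = 3.174.
Because systemic exposure varies inversely with clearance, the combined effect is 1 / 3.174 = 0.32.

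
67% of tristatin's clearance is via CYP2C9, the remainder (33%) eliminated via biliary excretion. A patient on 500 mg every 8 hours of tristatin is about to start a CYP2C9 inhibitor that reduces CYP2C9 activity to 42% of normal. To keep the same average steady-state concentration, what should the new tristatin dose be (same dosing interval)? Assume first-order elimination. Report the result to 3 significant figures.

306 mg

The CYP2C9 pathway (67% of clearance) is reduced to 0.42× activity: 0.67 × 0.42 = 0.2814.
Non-CYP routes (33%) are unchanged.
Relative clearance = 0.2814 + 0.33 = 0.6114.
To maintain the same steady-state level, dose must scale with clearance: new dose = 500 × 0.6114 = 306 mg.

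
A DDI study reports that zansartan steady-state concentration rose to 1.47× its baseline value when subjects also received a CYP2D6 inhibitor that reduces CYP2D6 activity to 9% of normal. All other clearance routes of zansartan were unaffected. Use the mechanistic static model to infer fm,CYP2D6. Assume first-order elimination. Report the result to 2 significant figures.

0.35

CL'/CL = 1 / 1.47 = 0.6803
0.09·fm + (1 − fm) = 0.6803
fm = (0.6803 − 1) / (0.09 − 1) = 0.35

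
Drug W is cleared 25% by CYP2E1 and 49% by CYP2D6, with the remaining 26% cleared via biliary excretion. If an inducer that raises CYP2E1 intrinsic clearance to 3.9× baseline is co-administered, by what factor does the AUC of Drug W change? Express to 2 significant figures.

0.58

The CYP2E1 pathway (25% of clearance) rises to 3.9× activity: 0.25 × 3.9 = 0.975.
CYP2D6 (49%) and the residual 26% are unaffected.
Relative clearance = 0.975 + 0.49 + 0.26 = 1.725.
AUC is inversely proportional to clearance, so the fold-change is 1 / 1.725 = 0.58.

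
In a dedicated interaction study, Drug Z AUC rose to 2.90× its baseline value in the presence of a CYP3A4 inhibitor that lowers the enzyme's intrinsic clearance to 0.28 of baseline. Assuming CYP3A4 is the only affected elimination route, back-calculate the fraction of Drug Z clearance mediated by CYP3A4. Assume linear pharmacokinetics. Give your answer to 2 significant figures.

0.91

CL'/CL = 1 / 2.90 = 0.3448
0.28·fm + (1 − fm) = 0.3448
fm = (0.3448 − 1) / (0.28 − 1) = 0.91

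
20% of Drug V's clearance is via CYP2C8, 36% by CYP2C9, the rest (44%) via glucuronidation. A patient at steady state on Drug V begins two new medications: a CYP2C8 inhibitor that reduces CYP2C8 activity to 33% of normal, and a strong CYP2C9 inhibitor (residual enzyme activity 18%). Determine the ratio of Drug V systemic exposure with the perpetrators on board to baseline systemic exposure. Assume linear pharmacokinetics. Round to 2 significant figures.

The CYP2C8 pathway (20% of clearance) drops to 0.33× activity: 0.2 × 0.33 = 0.066.
The CYP2C9 pathway (36% of clearance) is reduced to 0.18× activity: 0.36 × 0.18 = 0.0648.
Non-CYP routes (44%) are unchanged.
CL_new/CL_old = 0.066 + 0.0648 + 0.44 = 0.5708.
Net systemic exposure ratio = 1 / 0.5708 = 1.8.

1.8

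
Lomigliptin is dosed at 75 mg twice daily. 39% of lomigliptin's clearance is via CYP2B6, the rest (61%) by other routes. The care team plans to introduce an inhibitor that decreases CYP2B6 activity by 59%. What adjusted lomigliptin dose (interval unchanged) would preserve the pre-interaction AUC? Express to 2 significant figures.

The CYP2B6 pathway (39% of clearance) is reduced to 0.41× activity: 0.39 × 0.41 = 0.1599.
The remaining 61% of clearance is unaffected.
Relative clearance = 0.1599 + 0.61 = 0.7699.
Css,avg = (dose rate)/CL, so holding Css fixed requires dose ∝ CL: 75 × 0.7699 = 58 mg.

58 mg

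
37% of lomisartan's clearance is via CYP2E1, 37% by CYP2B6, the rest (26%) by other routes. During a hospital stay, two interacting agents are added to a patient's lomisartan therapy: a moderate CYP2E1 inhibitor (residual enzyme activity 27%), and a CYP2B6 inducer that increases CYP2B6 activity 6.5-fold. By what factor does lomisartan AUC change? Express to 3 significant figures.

0.362

The CYP2E1 pathway (37% of clearance) is reduced to 0.27× activity: 0.37 × 0.27 = 0.0999.
The CYP2B6 pathway (37% of clearance) rises to 6.5× activity: 0.37 × 6.5 = 2.405.
The remaining 26% of clearance is unaffected.
CL_new/CL_old = 0.0999 + 2.405 + 0.26 = 2.7649.
Net AUC ratio = 1 / 2.7649 = 0.362.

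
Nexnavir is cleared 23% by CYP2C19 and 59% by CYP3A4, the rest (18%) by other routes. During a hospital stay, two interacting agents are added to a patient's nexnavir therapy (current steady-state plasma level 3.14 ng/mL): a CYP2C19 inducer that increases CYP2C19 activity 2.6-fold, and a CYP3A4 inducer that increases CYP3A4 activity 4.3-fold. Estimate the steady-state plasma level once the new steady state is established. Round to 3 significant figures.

0.947 ng/mL

The CYP2C19 pathway (23% of clearance) increases to 2.6× activity: 0.23 × 2.6 = 0.598.
The CYP3A4 pathway (59% of clearance) rises to 4.3× activity: 0.59 × 4.3 = 2.537.
The remaining 18% of clearance is unaffected.
Relative clearance = 0.598 + 2.537 + 0.18 = 3.315.
Dividing the baseline by the relative clearance: 3.14 / 3.315 = 0.947 ng/mL.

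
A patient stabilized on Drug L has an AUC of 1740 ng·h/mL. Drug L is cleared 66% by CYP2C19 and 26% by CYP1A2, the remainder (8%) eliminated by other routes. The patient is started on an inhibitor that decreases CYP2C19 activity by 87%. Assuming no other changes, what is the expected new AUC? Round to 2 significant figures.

4.1 × 10³ ng·h/mL

CYP2C19: 0.66 × 0.13 = 0.0858
CYP1A2: 0.26 (unchanged)
Other: 0.08 (unchanged)
Relative clearance = 0.0858 + 0.26 + 0.08 = 0.4258.
AUC ∝ 1/CL, so new value = 1740 / 0.4258 = 4.1 × 10³ ng·h/mL.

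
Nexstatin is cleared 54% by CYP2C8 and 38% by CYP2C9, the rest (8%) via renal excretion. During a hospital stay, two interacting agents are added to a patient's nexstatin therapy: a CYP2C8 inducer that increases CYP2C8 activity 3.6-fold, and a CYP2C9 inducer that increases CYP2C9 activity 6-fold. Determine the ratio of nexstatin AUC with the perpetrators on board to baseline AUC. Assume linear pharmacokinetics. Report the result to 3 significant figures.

The CYP2C8 pathway (54% of clearance) increases to 3.6× activity: 0.54 × 3.6 = 1.944.
The CYP2C9 pathway (38% of clearance) rises to 6× activity: 0.38 × 6 = 2.28.
The remaining 8% of clearance is unaffected.
CL_new/CL_old = 1.944 + 2.28 + 0.08 = 4.304.
AUC ∝ 1/CL: fold-change = 1 / 4.304 = 0.232.

0.232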